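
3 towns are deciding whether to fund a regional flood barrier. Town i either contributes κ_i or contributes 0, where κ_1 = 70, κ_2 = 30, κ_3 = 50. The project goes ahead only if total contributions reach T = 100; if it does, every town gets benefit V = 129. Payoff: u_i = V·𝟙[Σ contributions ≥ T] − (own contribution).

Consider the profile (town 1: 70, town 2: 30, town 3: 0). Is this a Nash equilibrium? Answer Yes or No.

Total = 100 ≥ 100: provided.
Town 1 (pledges 70, payoff 59): dropping to 0 → total 30, payoff 0. No gain.
Town 2 (pledges 30, payoff 99): dropping to 0 → total 70, payoff 0. No gain.
Town 3 (pledges 0, payoff 129): pledging 50 → total 150, payoff 79. No gain.

Yes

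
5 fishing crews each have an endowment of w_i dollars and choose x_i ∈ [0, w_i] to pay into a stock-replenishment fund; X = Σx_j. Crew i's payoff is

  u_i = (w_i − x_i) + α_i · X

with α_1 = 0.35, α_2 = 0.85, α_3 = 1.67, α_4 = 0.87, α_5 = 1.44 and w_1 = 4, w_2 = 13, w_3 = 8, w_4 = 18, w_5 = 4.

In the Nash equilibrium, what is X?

∂u_i/∂x_i = α_i − 1, so crew i contributes w_i if α_i > 1, else 0.
α_i > 1 for i ∈ {3, 5}; NE contributions (0, 0, 8, 0, 4), X = 12.

12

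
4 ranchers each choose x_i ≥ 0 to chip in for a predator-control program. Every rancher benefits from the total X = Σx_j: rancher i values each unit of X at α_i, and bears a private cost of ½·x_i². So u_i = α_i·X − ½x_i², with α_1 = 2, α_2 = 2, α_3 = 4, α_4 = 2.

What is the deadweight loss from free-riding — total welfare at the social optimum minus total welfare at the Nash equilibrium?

Rancher i's FOC: ∂u_i/∂x_i = α_i − x_i = 0, so x_i* = α_i.
NE contributions = (2, 2, 4, 2); X = 10.
W^NE = (Σα)·X − ½Σα_i² = 10² − ½·28 = 86.
Planner sets x_i = Σα_j = 10 for every i, so X^SO = 4·10 = 40.
W^SO = (Σα)·X^SO − ½·4·(Σα)² = (4/2)·10² = 200.
Deadweight loss = W^SO − W^NE = 114.

114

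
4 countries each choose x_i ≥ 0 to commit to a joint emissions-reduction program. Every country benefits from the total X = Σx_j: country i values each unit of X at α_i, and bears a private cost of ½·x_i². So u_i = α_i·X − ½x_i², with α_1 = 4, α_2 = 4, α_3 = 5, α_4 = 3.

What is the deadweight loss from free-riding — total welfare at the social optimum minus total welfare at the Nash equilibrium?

Country i's FOC: ∂u_i/∂x_i = α_i − x_i = 0, so x_i* = α_i.
NE contributions = (4, 4, 5, 3); X = 16.
W^NE = (Σα)·X − ½Σα_i² = 16² − ½·66 = 223.
Planner sets x_i = Σα_j = 16 for every i, so X^SO = 4·16 = 64.
W^SO = (Σα)·X^SO − ½·4·(Σα)² = (4/2)·16² = 512.
Deadweight loss = W^SO − W^NE = 289.

289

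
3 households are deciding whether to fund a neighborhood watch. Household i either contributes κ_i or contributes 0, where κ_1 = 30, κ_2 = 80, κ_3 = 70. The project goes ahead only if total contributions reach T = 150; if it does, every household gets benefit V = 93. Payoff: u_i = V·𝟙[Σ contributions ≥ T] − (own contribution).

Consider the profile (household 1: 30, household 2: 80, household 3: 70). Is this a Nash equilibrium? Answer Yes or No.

No

Total = 180 ≥ 150: provided.
Household 1 (pledges 30, payoff 63): dropping to 0 → total 150, payoff 93. Profitable deviation.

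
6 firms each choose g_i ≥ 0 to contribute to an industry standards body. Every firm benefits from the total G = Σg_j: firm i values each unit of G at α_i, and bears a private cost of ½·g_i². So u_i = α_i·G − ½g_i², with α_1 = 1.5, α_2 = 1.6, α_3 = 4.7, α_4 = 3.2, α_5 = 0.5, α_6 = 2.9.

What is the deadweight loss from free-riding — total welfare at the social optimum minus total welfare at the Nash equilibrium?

437.62

Firm i's FOC: ∂u_i/∂g_i = α_i − g_i = 0, so g_i* = α_i.
NE contributions = (1.5, 1.6, 4.7, 3.2, 0.5, 2.9); G = 14.4.
W^NE = (Σα)·G − ½Σα_i² = 14.4² − ½·45.8 = 184.46.
Planner sets g_i = Σα_j = 14.4 for every i, so G^SO = 6·14.4 = 86.4.
W^SO = (Σα)·G^SO − ½·6·(Σα)² = (6/2)·14.4² = 622.08.
Deadweight loss = W^SO − W^NE = 437.62.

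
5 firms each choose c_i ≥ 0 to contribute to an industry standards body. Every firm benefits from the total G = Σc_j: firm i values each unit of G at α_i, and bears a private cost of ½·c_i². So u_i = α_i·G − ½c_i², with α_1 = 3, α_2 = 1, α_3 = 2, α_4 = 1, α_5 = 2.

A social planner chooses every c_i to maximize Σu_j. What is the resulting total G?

Planner FOC: ∂(Σu_j)/∂c_i = (Σα_j) − c_i = 0, so c_i^SO = Σα_j = 9 for every i; G^SO = 45.

45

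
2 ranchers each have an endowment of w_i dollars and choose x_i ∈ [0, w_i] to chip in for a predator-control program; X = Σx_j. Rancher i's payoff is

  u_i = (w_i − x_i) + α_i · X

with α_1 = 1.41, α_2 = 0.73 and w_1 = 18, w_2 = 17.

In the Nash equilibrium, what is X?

∂u_i/∂x_i = α_i − 1, so rancher i contributes w_i if α_i > 1, else 0.
α_i > 1 for i ∈ {1}; NE contributions (18, 0), X = 18.

18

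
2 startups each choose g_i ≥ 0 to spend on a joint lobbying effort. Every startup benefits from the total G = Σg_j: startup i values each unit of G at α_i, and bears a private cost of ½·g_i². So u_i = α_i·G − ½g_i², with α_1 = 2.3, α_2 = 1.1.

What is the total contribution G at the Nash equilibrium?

3.4

Startup i's FOC: ∂u_i/∂g_i = α_i − g_i = 0, so g_i* = α_i.
NE contributions = (2.3, 1.1); G = 3.4.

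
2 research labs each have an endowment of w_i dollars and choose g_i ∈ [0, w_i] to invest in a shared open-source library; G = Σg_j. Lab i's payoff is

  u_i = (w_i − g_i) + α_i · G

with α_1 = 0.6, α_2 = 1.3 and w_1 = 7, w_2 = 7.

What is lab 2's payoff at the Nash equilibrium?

9.1

∂u_i/∂g_i = α_i − 1, so lab i contributes w_i if α_i > 1, else 0.
α_i > 1 for i ∈ {2}; NE contributions (0, 7), G = 7.
u_2 = (7 − 7) + 1.3·7 = 9.1.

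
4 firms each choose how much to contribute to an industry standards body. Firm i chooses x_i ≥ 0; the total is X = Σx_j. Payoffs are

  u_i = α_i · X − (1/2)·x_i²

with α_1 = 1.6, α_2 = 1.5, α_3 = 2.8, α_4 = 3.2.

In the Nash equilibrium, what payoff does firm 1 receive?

Firm i's FOC: ∂u_i/∂x_i = α_i − x_i = 0, so x_i* = α_i.
NE contributions = (1.6, 1.5, 2.8, 3.2); X = 9.1.
u_1 = α_1·X − ½·(x_1)² = 1.6·9.1 − ½·1.6² = 13.28.

13.28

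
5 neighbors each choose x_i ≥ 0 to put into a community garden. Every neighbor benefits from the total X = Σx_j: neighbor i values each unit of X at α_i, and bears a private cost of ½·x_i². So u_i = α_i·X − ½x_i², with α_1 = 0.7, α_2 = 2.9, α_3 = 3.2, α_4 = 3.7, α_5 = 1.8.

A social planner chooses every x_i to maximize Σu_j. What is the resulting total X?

Planner FOC: ∂(Σu_j)/∂x_i = (Σα_j) − x_i = 0, so x_i^SO = Σα_j = 12.3 for every i; X^SO = 61.5.

61.5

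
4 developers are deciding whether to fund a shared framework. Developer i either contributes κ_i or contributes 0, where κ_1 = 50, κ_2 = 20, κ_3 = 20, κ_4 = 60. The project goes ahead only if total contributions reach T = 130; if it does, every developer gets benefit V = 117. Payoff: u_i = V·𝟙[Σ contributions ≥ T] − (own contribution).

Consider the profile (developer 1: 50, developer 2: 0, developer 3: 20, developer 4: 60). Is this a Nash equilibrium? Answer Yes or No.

Yes

Total = 130 ≥ 130: provided.
Developer 1 (pledges 50, payoff 67): dropping to 0 → total 80, payoff 0. No gain.
Developer 2 (pledges 0, payoff 117): pledging 20 → total 150, payoff 97. No gain.
Developer 3 (pledges 20, payoff 97): dropping to 0 → total 110, payoff 0. No gain.
Developer 4 (pledges 60, payoff 57): dropping to 0 → total 70, payoff 0. No gain.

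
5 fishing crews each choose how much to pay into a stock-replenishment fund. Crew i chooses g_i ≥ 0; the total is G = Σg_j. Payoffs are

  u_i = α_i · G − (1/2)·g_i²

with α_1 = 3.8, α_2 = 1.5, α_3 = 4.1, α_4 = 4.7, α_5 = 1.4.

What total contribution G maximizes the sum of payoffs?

Planner FOC: ∂(Σu_j)/∂g_i = (Σα_j) − g_i = 0, so g_i^SO = Σα_j = 15.5 for every i; G^SO = 77.5.

77.5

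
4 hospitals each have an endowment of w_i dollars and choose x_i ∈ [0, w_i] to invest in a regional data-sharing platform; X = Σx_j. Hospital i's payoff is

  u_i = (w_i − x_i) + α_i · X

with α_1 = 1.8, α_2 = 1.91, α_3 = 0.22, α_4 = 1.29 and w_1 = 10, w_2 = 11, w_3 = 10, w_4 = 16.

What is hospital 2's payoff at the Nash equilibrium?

70.67

∂u_i/∂x_i = α_i − 1, so hospital i contributes w_i if α_i > 1, else 0.
α_i > 1 for i ∈ {1, 2, 4}; NE contributions (10, 11, 0, 16), X = 37.
u_2 = (11 − 11) + 1.91·37 = 70.67.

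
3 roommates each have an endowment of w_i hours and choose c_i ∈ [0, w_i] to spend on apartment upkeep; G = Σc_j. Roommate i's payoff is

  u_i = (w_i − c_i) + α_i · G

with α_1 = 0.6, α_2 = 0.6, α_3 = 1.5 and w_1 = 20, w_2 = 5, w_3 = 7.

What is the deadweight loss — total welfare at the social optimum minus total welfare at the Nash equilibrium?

42.5

∂u_i/∂c_i = α_i − 1, so roommate i contributes w_i if α_i > 1, else 0.
α_i > 1 for i ∈ {3}; NE contributions (0, 0, 7), G = 7.
W^NE = Σw_i − G^NE + (Σα_i)·G^NE = 32 + 1.7·7 = 43.9.
Planner: ∂(Σu_j)/∂c_i = Σα_j − 1 = 1.7 > 0, so everyone contributes w_i; G^SO = 32, W^SO = 32 + 1.7·32 = 86.4.
Deadweight loss = 42.5.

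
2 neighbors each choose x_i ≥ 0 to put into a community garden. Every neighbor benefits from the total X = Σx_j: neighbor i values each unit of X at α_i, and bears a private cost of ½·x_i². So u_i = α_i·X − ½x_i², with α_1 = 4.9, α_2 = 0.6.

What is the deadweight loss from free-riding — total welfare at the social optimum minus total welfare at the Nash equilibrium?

12.185

Neighbor i's FOC: ∂u_i/∂x_i = α_i − x_i = 0, so x_i* = α_i.
NE contributions = (4.9, 0.6); X = 5.5.
W^NE = (Σα)·X − ½Σα_i² = 5.5² − ½·24.37 = 18.065.
Planner sets x_i = Σα_j = 5.5 for every i, so X^SO = 2·5.5 = 11.
W^SO = (Σα)·X^SO − ½·2·(Σα)² = (2/2)·5.5² = 30.25.
Deadweight loss = W^SO − W^NE = 12.185.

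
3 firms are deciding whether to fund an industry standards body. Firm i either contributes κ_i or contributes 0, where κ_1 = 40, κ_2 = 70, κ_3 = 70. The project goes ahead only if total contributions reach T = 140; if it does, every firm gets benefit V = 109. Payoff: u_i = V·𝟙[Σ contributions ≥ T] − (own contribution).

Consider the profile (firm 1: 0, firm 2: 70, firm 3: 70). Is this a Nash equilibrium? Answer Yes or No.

Total = 140 ≥ 140: provided.
Firm 1 (pledges 0, payoff 109): pledging 40 → total 180, payoff 69. No gain.
Firm 2 (pledges 70, payoff 39): dropping to 0 → total 70, payoff 0. No gain.
Firm 3 (pledges 70, payoff 39): dropping to 0 → total 70, payoff 0. No gain.

Yes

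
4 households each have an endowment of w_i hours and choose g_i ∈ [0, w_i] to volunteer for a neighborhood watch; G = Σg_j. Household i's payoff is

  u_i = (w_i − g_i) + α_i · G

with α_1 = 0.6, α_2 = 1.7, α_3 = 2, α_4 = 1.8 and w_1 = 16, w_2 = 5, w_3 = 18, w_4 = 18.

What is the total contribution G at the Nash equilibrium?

41

∂u_i/∂g_i = α_i − 1, so household i contributes w_i if α_i > 1, else 0.
α_i > 1 for i ∈ {2, 3, 4}; NE contributions (0, 5, 18, 18), G = 41.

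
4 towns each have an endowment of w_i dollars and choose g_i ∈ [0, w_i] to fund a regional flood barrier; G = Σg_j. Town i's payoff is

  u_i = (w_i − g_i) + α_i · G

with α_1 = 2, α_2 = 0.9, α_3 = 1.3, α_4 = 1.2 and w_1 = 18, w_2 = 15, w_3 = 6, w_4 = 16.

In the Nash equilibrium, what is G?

∂u_i/∂g_i = α_i − 1, so town i contributes w_i if α_i > 1, else 0.
α_i > 1 for i ∈ {1, 3, 4}; NE contributions (18, 0, 6, 16), G = 40.

40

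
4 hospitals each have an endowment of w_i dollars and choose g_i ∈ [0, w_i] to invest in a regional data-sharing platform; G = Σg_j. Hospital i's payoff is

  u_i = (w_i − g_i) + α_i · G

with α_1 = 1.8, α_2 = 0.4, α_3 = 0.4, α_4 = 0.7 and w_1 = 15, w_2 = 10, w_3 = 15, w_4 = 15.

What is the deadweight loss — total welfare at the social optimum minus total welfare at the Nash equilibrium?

92

∂u_i/∂g_i = α_i − 1, so hospital i contributes w_i if α_i > 1, else 0.
α_i > 1 for i ∈ {1}; NE contributions (15, 0, 0, 0), G = 15.
W^NE = Σw_i − G^NE + (Σα_i)·G^NE = 55 + 2.3·15 = 89.5.
Planner: ∂(Σu_j)/∂g_i = Σα_j − 1 = 2.3 > 0, so everyone contributes w_i; G^SO = 55, W^SO = 55 + 2.3·55 = 181.5.
Deadweight loss = 92.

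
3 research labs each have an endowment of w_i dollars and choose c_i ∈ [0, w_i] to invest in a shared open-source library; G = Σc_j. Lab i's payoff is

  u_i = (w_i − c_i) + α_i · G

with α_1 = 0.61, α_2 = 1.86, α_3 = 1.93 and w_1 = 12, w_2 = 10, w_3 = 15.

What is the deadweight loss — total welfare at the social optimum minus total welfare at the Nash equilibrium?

∂u_i/∂c_i = α_i − 1, so lab i contributes w_i if α_i > 1, else 0.
α_i > 1 for i ∈ {2, 3}; NE contributions (0, 10, 15), G = 25.
W^NE = Σw_i − G^NE + (Σα_i)·G^NE = 37 + 3.4·25 = 122.
Planner: ∂(Σu_j)/∂c_i = Σα_j − 1 = 3.4 > 0, so everyone contributes w_i; G^SO = 37, W^SO = 37 + 3.4·37 = 162.8.
Deadweight loss = 40.8.

40.8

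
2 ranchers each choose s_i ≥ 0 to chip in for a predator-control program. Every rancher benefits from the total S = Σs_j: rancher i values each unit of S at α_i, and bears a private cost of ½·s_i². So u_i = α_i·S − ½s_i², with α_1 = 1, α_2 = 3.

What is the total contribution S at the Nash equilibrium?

4

Rancher i's FOC: ∂u_i/∂s_i = α_i − s_i = 0, so s_i* = α_i.
NE contributions = (1, 3); S = 4.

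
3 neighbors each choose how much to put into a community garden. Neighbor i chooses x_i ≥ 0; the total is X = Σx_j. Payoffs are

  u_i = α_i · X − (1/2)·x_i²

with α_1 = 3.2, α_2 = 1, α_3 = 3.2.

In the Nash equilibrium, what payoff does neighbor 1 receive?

Neighbor i's FOC: ∂u_i/∂x_i = α_i − x_i = 0, so x_i* = α_i.
NE contributions = (3.2, 1, 3.2); X = 7.4.
u_1 = α_1·X − ½·(x_1)² = 3.2·7.4 − ½·3.2² = 18.56.

18.56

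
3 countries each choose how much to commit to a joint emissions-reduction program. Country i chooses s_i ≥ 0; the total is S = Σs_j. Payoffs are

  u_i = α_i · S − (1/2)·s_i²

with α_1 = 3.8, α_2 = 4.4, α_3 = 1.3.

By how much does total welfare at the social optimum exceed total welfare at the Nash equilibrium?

62.87

Country i's FOC: ∂u_i/∂s_i = α_i − s_i = 0, so s_i* = α_i.
NE contributions = (3.8, 4.4, 1.3); S = 9.5.
W^NE = (Σα)·S − ½Σα_i² = 9.5² − ½·35.49 = 72.505.
Planner sets s_i = Σα_j = 9.5 for every i, so S^SO = 3·9.5 = 28.5.
W^SO = (Σα)·S^SO − ½·3·(Σα)² = (3/2)·9.5² = 135.375.
Deadweight loss = W^SO − W^NE = 62.87.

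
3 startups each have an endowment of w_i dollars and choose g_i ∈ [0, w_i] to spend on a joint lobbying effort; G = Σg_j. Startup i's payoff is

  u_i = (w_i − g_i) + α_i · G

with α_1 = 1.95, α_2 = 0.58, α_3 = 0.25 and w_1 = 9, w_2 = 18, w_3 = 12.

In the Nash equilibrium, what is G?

9

∂u_i/∂g_i = α_i − 1, so startup i contributes w_i if α_i > 1, else 0.
α_i > 1 for i ∈ {1}; NE contributions (9, 0, 0), G = 9.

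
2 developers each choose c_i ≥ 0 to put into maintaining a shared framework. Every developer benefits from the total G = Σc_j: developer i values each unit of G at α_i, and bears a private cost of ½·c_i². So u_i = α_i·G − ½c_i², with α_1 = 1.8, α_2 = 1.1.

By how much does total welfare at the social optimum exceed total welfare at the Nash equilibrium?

2.225

Developer i's FOC: ∂u_i/∂c_i = α_i − c_i = 0, so c_i* = α_i.
NE contributions = (1.8, 1.1); G = 2.9.
W^NE = (Σα)·G − ½Σα_i² = 2.9² − ½·4.45 = 6.185.
Planner sets c_i = Σα_j = 2.9 for every i, so G^SO = 2·2.9 = 5.8.
W^SO = (Σα)·G^SO − ½·2·(Σα)² = (2/2)·2.9² = 8.41.
Deadweight loss = W^SO − W^NE = 2.225.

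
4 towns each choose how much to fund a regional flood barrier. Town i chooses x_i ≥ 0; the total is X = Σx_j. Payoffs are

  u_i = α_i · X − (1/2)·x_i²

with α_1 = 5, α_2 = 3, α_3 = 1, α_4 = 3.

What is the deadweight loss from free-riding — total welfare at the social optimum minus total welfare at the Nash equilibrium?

Town i's FOC: ∂u_i/∂x_i = α_i − x_i = 0, so x_i* = α_i.
NE contributions = (5, 3, 1, 3); X = 12.
W^NE = (Σα)·X − ½Σα_i² = 12² − ½·44 = 122.
Planner sets x_i = Σα_j = 12 for every i, so X^SO = 4·12 = 48.
W^SO = (Σα)·X^SO − ½·4·(Σα)² = (4/2)·12² = 288.
Deadweight loss = W^SO − W^NE = 166.

166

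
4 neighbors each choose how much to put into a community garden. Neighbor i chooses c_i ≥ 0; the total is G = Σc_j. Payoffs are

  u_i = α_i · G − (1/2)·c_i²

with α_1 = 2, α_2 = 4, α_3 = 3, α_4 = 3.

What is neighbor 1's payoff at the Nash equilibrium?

22

Neighbor i's FOC: ∂u_i/∂c_i = α_i − c_i = 0, so c_i* = α_i.
NE contributions = (2, 4, 3, 3); G = 12.
u_1 = α_1·G − ½·(c_1)² = 2·12 − ½·2² = 22.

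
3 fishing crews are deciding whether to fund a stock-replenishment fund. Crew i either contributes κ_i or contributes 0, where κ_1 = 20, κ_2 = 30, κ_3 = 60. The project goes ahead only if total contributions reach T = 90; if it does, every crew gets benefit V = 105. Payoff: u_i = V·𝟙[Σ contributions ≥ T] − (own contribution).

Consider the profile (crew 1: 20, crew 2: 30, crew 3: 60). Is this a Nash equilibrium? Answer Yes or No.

No

Total = 110 ≥ 90: provided.
Crew 1 (pledges 20, payoff 85): dropping to 0 → total 90, payoff 105. Profitable deviation.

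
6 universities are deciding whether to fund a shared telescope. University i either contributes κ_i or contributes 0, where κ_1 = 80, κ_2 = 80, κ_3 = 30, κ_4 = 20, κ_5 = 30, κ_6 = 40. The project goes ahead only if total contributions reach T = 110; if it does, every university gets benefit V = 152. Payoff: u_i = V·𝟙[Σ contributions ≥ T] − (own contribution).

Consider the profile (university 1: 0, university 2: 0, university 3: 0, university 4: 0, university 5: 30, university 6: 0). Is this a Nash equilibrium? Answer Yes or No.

Total = 30 < 110: not provided.
University 1 (pledges 0, payoff 0): pledging 80 → total 110, payoff 72. Profitable deviation.

No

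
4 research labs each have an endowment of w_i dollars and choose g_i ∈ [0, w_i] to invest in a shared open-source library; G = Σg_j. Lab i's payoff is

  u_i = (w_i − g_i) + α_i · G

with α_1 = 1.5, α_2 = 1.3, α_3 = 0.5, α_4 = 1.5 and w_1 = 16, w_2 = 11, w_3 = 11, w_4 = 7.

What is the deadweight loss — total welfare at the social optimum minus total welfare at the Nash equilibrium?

∂u_i/∂g_i = α_i − 1, so lab i contributes w_i if α_i > 1, else 0.
α_i > 1 for i ∈ {1, 2, 4}; NE contributions (16, 11, 0, 7), G = 34.
W^NE = Σw_i − G^NE + (Σα_i)·G^NE = 45 + 3.8·34 = 174.2.
Planner: ∂(Σu_j)/∂g_i = Σα_j − 1 = 3.8 > 0, so everyone contributes w_i; G^SO = 45, W^SO = 45 + 3.8·45 = 216.
Deadweight loss = 41.8.

41.8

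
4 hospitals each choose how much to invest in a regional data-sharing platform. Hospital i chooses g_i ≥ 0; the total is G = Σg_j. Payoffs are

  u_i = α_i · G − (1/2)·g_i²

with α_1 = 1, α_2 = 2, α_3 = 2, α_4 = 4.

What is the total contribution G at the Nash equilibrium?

Hospital i's FOC: ∂u_i/∂g_i = α_i − g_i = 0, so g_i* = α_i.
NE contributions = (1, 2, 2, 4); G = 9.

9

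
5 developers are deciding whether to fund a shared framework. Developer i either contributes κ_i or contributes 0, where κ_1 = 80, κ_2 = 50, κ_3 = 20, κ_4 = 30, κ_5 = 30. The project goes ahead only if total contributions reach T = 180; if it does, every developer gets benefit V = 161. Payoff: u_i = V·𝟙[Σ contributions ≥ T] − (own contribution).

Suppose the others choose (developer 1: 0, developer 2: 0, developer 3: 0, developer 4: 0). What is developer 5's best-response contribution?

0

Others' total = 0. Even contributing 30 gives 30 < 180: no benefit either way.
Best response: 0.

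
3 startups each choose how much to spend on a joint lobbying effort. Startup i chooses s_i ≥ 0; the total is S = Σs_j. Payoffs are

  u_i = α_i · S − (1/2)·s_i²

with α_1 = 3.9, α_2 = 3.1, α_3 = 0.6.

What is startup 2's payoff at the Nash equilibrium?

Startup i's FOC: ∂u_i/∂s_i = α_i − s_i = 0, so s_i* = α_i.
NE contributions = (3.9, 3.1, 0.6); S = 7.6.
u_2 = α_2·S − ½·(s_2)² = 3.1·7.6 − ½·3.1² = 18.755.

18.755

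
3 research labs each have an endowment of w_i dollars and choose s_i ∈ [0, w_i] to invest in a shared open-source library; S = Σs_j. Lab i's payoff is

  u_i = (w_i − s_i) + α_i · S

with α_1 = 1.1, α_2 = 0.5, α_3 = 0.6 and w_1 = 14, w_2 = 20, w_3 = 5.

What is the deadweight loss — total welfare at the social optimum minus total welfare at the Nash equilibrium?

30

∂u_i/∂s_i = α_i − 1, so lab i contributes w_i if α_i > 1, else 0.
α_i > 1 for i ∈ {1}; NE contributions (14, 0, 0), S = 14.
W^NE = Σw_i − S^NE + (Σα_i)·S^NE = 39 + 1.2·14 = 55.8.
Planner: ∂(Σu_j)/∂s_i = Σα_j − 1 = 1.2 > 0, so everyone contributes w_i; S^SO = 39, W^SO = 39 + 1.2·39 = 85.8.
Deadweight loss = 30.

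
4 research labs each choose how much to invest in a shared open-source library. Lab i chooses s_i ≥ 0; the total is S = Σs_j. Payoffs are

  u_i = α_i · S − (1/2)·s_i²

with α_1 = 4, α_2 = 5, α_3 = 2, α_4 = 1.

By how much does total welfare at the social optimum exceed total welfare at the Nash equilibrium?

167

Lab i's FOC: ∂u_i/∂s_i = α_i − s_i = 0, so s_i* = α_i.
NE contributions = (4, 5, 2, 1); S = 12.
W^NE = (Σα)·S − ½Σα_i² = 12² − ½·46 = 121.
Planner sets s_i = Σα_j = 12 for every i, so S^SO = 4·12 = 48.
W^SO = (Σα)·S^SO − ½·4·(Σα)² = (4/2)·12² = 288.
Deadweight loss = W^SO − W^NE = 167.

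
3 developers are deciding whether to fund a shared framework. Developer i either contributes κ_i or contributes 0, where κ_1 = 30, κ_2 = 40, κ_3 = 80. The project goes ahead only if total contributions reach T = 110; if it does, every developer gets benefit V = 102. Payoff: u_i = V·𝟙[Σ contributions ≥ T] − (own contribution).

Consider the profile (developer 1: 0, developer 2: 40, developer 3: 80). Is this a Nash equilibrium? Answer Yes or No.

Yes

Total = 120 ≥ 110: provided.
Developer 1 (pledges 0, payoff 102): pledging 30 → total 150, payoff 72. No gain.
Developer 2 (pledges 40, payoff 62): dropping to 0 → total 80, payoff 0. No gain.
Developer 3 (pledges 80, payoff 22): dropping to 0 → total 40, payoff 0. No gain.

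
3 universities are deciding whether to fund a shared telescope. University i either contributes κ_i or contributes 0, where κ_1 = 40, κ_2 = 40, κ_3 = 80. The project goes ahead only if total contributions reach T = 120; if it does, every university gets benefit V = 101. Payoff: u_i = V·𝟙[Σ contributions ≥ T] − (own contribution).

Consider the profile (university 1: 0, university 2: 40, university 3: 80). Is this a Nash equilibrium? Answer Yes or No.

Total = 120 ≥ 120: provided.
University 1 (pledges 0, payoff 101): pledging 40 → total 160, payoff 61. No gain.
University 2 (pledges 40, payoff 61): dropping to 0 → total 80, payoff 0. No gain.
University 3 (pledges 80, payoff 21): dropping to 0 → total 40, payoff 0. No gain.

Yes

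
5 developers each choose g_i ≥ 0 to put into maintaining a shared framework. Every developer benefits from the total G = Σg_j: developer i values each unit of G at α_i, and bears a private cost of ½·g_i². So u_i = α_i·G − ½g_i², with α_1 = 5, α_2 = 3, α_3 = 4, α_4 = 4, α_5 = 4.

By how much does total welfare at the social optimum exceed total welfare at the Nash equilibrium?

Developer i's FOC: ∂u_i/∂g_i = α_i − g_i = 0, so g_i* = α_i.
NE contributions = (5, 3, 4, 4, 4); G = 20.
W^NE = (Σα)·G − ½Σα_i² = 20² − ½·82 = 359.
Planner sets g_i = Σα_j = 20 for every i, so G^SO = 5·20 = 100.
W^SO = (Σα)·G^SO − ½·5·(Σα)² = (5/2)·20² = 1000.
Deadweight loss = W^SO − W^NE = 641.

641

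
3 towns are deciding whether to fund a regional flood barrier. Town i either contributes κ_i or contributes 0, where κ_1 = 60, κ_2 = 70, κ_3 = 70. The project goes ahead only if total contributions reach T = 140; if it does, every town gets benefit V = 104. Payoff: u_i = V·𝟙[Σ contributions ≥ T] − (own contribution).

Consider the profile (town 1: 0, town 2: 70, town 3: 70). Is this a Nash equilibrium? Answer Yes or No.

Total = 140 ≥ 140: provided.
Town 1 (pledges 0, payoff 104): pledging 60 → total 200, payoff 44. No gain.
Town 2 (pledges 70, payoff 34): dropping to 0 → total 70, payoff 0. No gain.
Town 3 (pledges 70, payoff 34): dropping to 0 → total 70, payoff 0. No gain.

Yes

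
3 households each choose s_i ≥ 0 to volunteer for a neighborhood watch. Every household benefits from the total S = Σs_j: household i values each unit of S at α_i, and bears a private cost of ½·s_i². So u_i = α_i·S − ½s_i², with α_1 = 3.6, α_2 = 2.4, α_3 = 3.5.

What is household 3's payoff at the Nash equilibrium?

27.125

Household i's FOC: ∂u_i/∂s_i = α_i − s_i = 0, so s_i* = α_i.
NE contributions = (3.6, 2.4, 3.5); S = 9.5.
u_3 = α_3·S − ½·(s_3)² = 3.5·9.5 − ½·3.5² = 27.125.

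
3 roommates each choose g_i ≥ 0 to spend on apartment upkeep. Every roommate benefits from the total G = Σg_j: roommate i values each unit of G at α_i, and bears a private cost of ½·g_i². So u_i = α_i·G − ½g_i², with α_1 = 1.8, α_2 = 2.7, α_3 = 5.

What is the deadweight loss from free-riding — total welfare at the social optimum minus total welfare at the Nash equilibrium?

62.89

Roommate i's FOC: ∂u_i/∂g_i = α_i − g_i = 0, so g_i* = α_i.
NE contributions = (1.8, 2.7, 5); G = 9.5.
W^NE = (Σα)·G − ½Σα_i² = 9.5² − ½·35.53 = 72.485.
Planner sets g_i = Σα_j = 9.5 for every i, so G^SO = 3·9.5 = 28.5.
W^SO = (Σα)·G^SO − ½·3·(Σα)² = (3/2)·9.5² = 135.375.
Deadweight loss = W^SO − W^NE = 62.89.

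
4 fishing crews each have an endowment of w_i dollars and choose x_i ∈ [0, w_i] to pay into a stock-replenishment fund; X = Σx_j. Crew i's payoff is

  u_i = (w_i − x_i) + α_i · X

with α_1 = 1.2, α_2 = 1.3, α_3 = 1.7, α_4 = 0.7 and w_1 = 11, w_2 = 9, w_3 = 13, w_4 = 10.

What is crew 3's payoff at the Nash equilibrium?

56.1

∂u_i/∂x_i = α_i − 1, so crew i contributes w_i if α_i > 1, else 0.
α_i > 1 for i ∈ {1, 2, 3}; NE contributions (11, 9, 13, 0), X = 33.
u_3 = (13 − 13) + 1.7·33 = 56.1.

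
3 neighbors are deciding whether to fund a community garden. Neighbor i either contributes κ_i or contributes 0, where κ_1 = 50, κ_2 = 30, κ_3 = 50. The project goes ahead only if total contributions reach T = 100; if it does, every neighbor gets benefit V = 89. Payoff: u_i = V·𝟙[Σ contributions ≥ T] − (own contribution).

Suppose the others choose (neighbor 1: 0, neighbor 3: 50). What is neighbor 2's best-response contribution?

0

Others' total = 50. Even contributing 30 gives 80 < 100: no benefit either way.
Best response: 0.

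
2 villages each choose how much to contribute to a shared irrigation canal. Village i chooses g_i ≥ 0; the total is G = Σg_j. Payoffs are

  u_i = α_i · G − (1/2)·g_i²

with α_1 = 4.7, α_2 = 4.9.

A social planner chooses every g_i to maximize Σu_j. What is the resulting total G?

19.2

Planner FOC: ∂(Σu_j)/∂g_i = (Σα_j) − g_i = 0, so g_i^SO = Σα_j = 9.6 for every i; G^SO = 19.2.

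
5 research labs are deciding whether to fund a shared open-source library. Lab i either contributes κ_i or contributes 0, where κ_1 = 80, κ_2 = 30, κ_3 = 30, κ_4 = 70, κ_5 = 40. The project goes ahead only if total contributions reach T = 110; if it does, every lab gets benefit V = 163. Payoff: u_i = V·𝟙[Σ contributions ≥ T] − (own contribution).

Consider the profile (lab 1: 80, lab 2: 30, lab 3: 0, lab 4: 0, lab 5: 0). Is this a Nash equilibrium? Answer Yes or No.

Total = 110 ≥ 110: provided.
Lab 1 (pledges 80, payoff 83): dropping to 0 → total 30, payoff 0. No gain.
Lab 2 (pledges 30, payoff 133): dropping to 0 → total 80, payoff 0. No gain.
Lab 3 (pledges 0, payoff 163): pledging 30 → total 140, payoff 133. No gain.
Lab 4 (pledges 0, payoff 163): pledging 70 → total 180, payoff 93. No gain.
Lab 5 (pledges 0, payoff 163): pledging 40 → total 150, payoff 123. No gain.

Yes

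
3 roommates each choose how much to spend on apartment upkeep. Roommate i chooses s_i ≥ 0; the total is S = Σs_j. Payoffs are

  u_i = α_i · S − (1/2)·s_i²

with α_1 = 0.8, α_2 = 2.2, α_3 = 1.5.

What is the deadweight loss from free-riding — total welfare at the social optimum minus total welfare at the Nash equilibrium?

13.99

Roommate i's FOC: ∂u_i/∂s_i = α_i − s_i = 0, so s_i* = α_i.
NE contributions = (0.8, 2.2, 1.5); S = 4.5.
W^NE = (Σα)·S − ½Σα_i² = 4.5² − ½·7.73 = 16.385.
Planner sets s_i = Σα_j = 4.5 for every i, so S^SO = 3·4.5 = 13.5.
W^SO = (Σα)·S^SO − ½·3·(Σα)² = (3/2)·4.5² = 30.375.
Deadweight loss = W^SO − W^NE = 13.99.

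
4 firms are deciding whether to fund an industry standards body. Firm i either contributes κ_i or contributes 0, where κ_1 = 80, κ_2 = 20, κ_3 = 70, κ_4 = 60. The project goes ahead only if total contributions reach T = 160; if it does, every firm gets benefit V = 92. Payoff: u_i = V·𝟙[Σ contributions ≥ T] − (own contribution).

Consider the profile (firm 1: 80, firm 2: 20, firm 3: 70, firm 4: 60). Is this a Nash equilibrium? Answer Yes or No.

No

Total = 230 ≥ 160: provided.
Firm 1 (pledges 80, payoff 12): dropping to 0 → total 150, payoff 0. No gain.
Firm 2 (pledges 20, payoff 72): dropping to 0 → total 210, payoff 92. Profitable deviation.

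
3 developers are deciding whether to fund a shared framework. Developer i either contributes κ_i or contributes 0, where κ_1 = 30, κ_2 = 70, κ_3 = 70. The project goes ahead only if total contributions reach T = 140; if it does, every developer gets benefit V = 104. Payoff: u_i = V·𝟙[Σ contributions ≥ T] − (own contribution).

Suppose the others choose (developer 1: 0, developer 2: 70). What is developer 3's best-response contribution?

Others' total = 70. Contributing 70 brings total to 140 ≥ 140: gain V − κ_3 = 34.
Best response: 70.

70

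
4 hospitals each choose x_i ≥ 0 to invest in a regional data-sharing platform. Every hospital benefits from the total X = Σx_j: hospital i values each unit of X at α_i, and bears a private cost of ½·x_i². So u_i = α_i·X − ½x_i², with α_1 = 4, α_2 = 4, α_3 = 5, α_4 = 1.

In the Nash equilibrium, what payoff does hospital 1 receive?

48

Hospital i's FOC: ∂u_i/∂x_i = α_i − x_i = 0, so x_i* = α_i.
NE contributions = (4, 4, 5, 1); X = 14.
u_1 = α_1·X − ½·(x_1)² = 4·14 − ½·4² = 48.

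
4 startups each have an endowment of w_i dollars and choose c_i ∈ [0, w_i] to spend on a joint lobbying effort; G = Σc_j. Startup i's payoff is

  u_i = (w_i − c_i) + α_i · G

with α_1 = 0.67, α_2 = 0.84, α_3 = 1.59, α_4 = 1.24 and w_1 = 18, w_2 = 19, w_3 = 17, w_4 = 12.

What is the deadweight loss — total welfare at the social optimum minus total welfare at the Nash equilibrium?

123.58

∂u_i/∂c_i = α_i − 1, so startup i contributes w_i if α_i > 1, else 0.
α_i > 1 for i ∈ {3, 4}; NE contributions (0, 0, 17, 12), G = 29.
W^NE = Σw_i − G^NE + (Σα_i)·G^NE = 66 + 3.34·29 = 162.86.
Planner: ∂(Σu_j)/∂c_i = Σα_j − 1 = 3.34 > 0, so everyone contributes w_i; G^SO = 66, W^SO = 66 + 3.34·66 = 286.44.
Deadweight loss = 123.58.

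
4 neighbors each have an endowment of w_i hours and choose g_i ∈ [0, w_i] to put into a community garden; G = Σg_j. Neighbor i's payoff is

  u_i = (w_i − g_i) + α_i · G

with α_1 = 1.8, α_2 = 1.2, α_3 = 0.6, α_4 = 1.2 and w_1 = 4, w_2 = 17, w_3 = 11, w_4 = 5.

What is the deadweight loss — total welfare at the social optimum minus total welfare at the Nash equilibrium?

41.8

∂u_i/∂g_i = α_i − 1, so neighbor i contributes w_i if α_i > 1, else 0.
α_i > 1 for i ∈ {1, 2, 4}; NE contributions (4, 17, 0, 5), G = 26.
W^NE = Σw_i − G^NE + (Σα_i)·G^NE = 37 + 3.8·26 = 135.8.
Planner: ∂(Σu_j)/∂g_i = Σα_j − 1 = 3.8 > 0, so everyone contributes w_i; G^SO = 37, W^SO = 37 + 3.8·37 = 177.6.
Deadweight loss = 41.8.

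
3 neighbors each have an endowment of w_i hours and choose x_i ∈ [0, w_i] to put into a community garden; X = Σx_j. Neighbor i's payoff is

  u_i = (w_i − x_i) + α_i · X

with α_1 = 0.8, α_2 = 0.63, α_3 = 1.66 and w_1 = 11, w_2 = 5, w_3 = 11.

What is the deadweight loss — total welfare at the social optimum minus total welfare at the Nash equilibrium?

33.44

∂u_i/∂x_i = α_i − 1, so neighbor i contributes w_i if α_i > 1, else 0.
α_i > 1 for i ∈ {3}; NE contributions (0, 0, 11), X = 11.
W^NE = Σw_i − X^NE + (Σα_i)·X^NE = 27 + 2.09·11 = 49.99.
Planner: ∂(Σu_j)/∂x_i = Σα_j − 1 = 2.09 > 0, so everyone contributes w_i; X^SO = 27, W^SO = 27 + 2.09·27 = 83.43.
Deadweight loss = 33.44.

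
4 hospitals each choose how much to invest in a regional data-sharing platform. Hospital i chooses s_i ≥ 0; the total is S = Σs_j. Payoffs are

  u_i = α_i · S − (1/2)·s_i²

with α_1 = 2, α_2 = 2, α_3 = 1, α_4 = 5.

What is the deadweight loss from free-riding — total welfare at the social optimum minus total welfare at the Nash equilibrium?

117

Hospital i's FOC: ∂u_i/∂s_i = α_i − s_i = 0, so s_i* = α_i.
NE contributions = (2, 2, 1, 5); S = 10.
W^NE = (Σα)·S − ½Σα_i² = 10² − ½·34 = 83.
Planner sets s_i = Σα_j = 10 for every i, so S^SO = 4·10 = 40.
W^SO = (Σα)·S^SO − ½·4·(Σα)² = (4/2)·10² = 200.
Deadweight loss = W^SO − W^NE = 117.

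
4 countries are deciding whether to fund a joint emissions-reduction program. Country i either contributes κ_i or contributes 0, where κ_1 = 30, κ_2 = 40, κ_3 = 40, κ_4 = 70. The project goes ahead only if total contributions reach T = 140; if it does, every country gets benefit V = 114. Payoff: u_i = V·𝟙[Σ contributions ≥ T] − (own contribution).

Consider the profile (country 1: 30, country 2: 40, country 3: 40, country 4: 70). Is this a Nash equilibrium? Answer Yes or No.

No

Total = 180 ≥ 140: provided.
Country 1 (pledges 30, payoff 84): dropping to 0 → total 150, payoff 114. Profitable deviation.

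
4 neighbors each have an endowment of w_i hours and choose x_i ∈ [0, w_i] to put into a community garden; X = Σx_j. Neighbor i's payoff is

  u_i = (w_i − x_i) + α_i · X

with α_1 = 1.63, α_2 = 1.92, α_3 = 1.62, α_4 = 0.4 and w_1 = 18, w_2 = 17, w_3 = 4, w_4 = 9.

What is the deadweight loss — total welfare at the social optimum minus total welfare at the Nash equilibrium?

41.13

∂u_i/∂x_i = α_i − 1, so neighbor i contributes w_i if α_i > 1, else 0.
α_i > 1 for i ∈ {1, 2, 3}; NE contributions (18, 17, 4, 0), X = 39.
W^NE = Σw_i − X^NE + (Σα_i)·X^NE = 48 + 4.57·39 = 226.23.
Planner: ∂(Σu_j)/∂x_i = Σα_j − 1 = 4.57 > 0, so everyone contributes w_i; X^SO = 48, W^SO = 48 + 4.57·48 = 267.36.
Deadweight loss = 41.13.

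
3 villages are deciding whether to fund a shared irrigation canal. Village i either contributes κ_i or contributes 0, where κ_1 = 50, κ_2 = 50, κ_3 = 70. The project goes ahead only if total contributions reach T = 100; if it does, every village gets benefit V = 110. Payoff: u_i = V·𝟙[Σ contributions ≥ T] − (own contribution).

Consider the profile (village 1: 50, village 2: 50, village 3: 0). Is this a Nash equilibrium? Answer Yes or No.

Yes

Total = 100 ≥ 100: provided.
Village 1 (pledges 50, payoff 60): dropping to 0 → total 50, payoff 0. No gain.
Village 2 (pledges 50, payoff 60): dropping to 0 → total 50, payoff 0. No gain.
Village 3 (pledges 0, payoff 110): pledging 70 → total 170, payoff 40. No gain.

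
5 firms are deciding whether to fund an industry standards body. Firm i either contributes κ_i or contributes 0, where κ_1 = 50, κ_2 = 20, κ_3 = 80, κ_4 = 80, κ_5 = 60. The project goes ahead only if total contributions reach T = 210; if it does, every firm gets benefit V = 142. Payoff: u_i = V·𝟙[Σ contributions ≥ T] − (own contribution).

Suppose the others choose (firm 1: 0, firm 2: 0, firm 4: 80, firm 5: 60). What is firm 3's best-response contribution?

Others' total = 140. Contributing 80 brings total to 220 ≥ 210: gain V − κ_3 = 62.
Best response: 80.

80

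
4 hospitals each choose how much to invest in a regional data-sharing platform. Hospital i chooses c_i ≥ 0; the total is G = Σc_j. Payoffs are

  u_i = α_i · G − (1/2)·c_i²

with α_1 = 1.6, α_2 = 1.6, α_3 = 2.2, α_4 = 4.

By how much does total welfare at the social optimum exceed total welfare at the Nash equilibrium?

Hospital i's FOC: ∂u_i/∂c_i = α_i − c_i = 0, so c_i* = α_i.
NE contributions = (1.6, 1.6, 2.2, 4); G = 9.4.
W^NE = (Σα)·G − ½Σα_i² = 9.4² − ½·25.96 = 75.38.
Planner sets c_i = Σα_j = 9.4 for every i, so G^SO = 4·9.4 = 37.6.
W^SO = (Σα)·G^SO − ½·4·(Σα)² = (4/2)·9.4² = 176.72.
Deadweight loss = W^SO − W^NE = 101.34.

101.34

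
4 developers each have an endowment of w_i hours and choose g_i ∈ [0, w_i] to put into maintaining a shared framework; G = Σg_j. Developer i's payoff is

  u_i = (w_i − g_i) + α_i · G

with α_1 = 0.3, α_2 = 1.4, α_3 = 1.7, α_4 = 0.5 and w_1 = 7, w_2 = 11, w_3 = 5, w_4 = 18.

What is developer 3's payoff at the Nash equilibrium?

27.2

∂u_i/∂g_i = α_i − 1, so developer i contributes w_i if α_i > 1, else 0.
α_i > 1 for i ∈ {2, 3}; NE contributions (0, 11, 5, 0), G = 16.
u_3 = (5 − 5) + 1.7·16 = 27.2.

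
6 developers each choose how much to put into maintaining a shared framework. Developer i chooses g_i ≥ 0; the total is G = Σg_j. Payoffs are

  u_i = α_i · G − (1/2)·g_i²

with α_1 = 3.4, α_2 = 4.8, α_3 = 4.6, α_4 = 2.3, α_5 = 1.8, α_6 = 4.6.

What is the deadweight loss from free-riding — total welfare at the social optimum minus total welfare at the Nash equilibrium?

967.225

Developer i's FOC: ∂u_i/∂g_i = α_i − g_i = 0, so g_i* = α_i.
NE contributions = (3.4, 4.8, 4.6, 2.3, 1.8, 4.6); G = 21.5.
W^NE = (Σα)·G − ½Σα_i² = 21.5² − ½·85.45 = 419.525.
Planner sets g_i = Σα_j = 21.5 for every i, so G^SO = 6·21.5 = 129.
W^SO = (Σα)·G^SO − ½·6·(Σα)² = (6/2)·21.5² = 1386.75.
Deadweight loss = W^SO − W^NE = 967.225.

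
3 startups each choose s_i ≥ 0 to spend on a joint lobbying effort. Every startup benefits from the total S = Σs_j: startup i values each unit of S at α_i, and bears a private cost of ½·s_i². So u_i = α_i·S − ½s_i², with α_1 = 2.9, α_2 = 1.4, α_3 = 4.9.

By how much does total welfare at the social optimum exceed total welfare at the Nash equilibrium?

Startup i's FOC: ∂u_i/∂s_i = α_i − s_i = 0, so s_i* = α_i.
NE contributions = (2.9, 1.4, 4.9); S = 9.2.
W^NE = (Σα)·S − ½Σα_i² = 9.2² − ½·34.38 = 67.45.
Planner sets s_i = Σα_j = 9.2 for every i, so S^SO = 3·9.2 = 27.6.
W^SO = (Σα)·S^SO − ½·3·(Σα)² = (3/2)·9.2² = 126.96.
Deadweight loss = W^SO − W^NE = 59.51.

59.51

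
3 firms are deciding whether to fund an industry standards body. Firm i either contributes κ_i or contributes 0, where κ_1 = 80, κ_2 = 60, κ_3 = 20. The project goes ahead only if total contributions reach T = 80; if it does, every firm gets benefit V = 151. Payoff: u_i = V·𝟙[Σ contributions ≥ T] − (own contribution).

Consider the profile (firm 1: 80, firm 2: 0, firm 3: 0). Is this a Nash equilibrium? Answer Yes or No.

Total = 80 ≥ 80: provided.
Firm 1 (pledges 80, payoff 71): dropping to 0 → total 0, payoff 0. No gain.
Firm 2 (pledges 0, payoff 151): pledging 60 → total 140, payoff 91. No gain.
Firm 3 (pledges 0, payoff 151): pledging 20 → total 100, payoff 131. No gain.

Yes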